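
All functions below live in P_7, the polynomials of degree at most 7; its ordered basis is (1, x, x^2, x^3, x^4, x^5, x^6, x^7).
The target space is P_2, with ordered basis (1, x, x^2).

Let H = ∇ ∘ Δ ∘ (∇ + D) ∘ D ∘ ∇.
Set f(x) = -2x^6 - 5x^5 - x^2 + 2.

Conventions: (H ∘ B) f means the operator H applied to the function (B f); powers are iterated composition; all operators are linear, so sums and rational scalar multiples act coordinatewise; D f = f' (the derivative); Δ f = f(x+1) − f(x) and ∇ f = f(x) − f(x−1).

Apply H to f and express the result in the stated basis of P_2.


∇ f = -12x^5 + 5x^4 + 10x^3 - 20x^2 + 11x - 2
D ∇ f = -60x^4 + 20x^3 + 30x^2 - 40x + 11
∇ (D ∘ ∇) f = -240x^3 + 420x^2 - 240x + 10
D (D ∘ ∇) f = -240x^3 + 60x^2 + 60x - 40
(∇ + D) (D ∘ ∇) f = -480x^3 + 480x^2 - 180x - 30
Δ (∇ + D) (D ∘ ∇) f = -1440x^2 - 480x - 180
∇ Δ (∇ + D) (D ∘ ∇) f = -2880x + 960

g(x) = -2880x + 960


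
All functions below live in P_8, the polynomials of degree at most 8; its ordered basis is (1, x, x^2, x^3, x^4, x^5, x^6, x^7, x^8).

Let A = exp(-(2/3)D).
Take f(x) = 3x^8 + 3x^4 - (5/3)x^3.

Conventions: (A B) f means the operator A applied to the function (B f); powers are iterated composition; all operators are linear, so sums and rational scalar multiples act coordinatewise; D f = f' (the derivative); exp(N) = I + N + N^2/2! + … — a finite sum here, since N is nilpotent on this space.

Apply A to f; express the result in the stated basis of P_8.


g(x) = 3x^8 - 16x^7 + (112/3)x^6 - (448/9)x^5 + (1201/27)x^4 - (2575/81)x^3 + (4546/243)x^2 - (5236/729)x + 2632/2187

order-1 term: -16x^7 - 8x^3 + (10/3)x^2
order-2 term: (112/3)x^6 + 8x^2 - (20/9)x
order-3 term: -(448/9)x^5 - (32/9)x + 40/81
order-4 term: (1120/27)x^4 + 16/27
order-5 term: -(1792/81)x^3
order-6 term: (1792/243)x^2
order-7 term: -(1024/729)x
order-8 term: 256/2187
the series for exp(-(2/3)D) f terminates at order 8
exp(-(2/3)D) f = 3x^8 - 16x^7 + (112/3)x^6 - (448/9)x^5 + (1201/27)x^4 - (2575/81)x^3 + (4546/243)x^2 - (5236/729)x + 2632/2187


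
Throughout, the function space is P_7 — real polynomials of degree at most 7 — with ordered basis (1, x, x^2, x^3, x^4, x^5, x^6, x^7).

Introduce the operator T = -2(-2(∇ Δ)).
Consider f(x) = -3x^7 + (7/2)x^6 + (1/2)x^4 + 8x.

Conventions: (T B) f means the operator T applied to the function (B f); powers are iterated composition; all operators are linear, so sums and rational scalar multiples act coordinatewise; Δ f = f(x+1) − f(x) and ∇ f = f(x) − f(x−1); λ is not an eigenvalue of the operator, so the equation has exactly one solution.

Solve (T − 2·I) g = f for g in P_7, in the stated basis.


write g with unknown coordinates in the stated basis and equate coefficients in (T − 2·I) g = f
solving from the highest basis element down gives g = (3/2)x^7 - (7/4)x^6 + 126x^5 - (421/4)x^4 + 5250x^3 - 2631x^2 + 65558x - 10952
check: T g = 252x^5 - 210x^4 + 10500x^3 - 5262x^2 + 131124x - 21904
so T g − 2·g = -3x^7 + (7/2)x^6 + (1/2)x^4 + 8x = f ✓

g(x) = (3/2)x^7 - (7/4)x^6 + 126x^5 - (421/4)x^4 + 5250x^3 - 2631x^2 + 65558x - 10952


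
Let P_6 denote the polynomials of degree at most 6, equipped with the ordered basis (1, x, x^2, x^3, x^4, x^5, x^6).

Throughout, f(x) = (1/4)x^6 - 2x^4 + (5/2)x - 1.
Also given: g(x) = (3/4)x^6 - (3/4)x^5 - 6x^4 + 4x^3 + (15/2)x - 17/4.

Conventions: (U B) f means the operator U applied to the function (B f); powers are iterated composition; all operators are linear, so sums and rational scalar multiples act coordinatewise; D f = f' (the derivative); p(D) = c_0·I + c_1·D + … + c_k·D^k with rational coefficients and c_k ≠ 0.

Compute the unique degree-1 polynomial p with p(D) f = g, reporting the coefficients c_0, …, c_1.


D^0 f = (1/4)x^6 - 2x^4 + (5/2)x - 1
D^1 f = (3/2)x^5 - 8x^3 + 5/2
matching coefficients of g against c_0 f + c_1 Df + … from the top degree down determines the c_i
solution: c_0 = 3, c_1 = -1/2

c_0 = 3, c_1 = -1/2


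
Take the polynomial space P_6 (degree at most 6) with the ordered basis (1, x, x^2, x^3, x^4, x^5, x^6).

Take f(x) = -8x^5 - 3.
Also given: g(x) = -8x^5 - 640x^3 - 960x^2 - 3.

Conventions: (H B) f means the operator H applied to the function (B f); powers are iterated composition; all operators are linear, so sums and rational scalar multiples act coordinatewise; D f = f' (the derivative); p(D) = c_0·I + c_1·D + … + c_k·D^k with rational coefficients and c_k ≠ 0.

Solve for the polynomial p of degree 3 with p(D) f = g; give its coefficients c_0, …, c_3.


D^0 f = -8x^5 - 3
D^1 f = -40x^4
D^2 f = -160x^3
D^3 f = -480x^2
matching coefficients of g against c_0 f + c_1 Df + … from the top degree down determines the c_i
solution: c_0 = 1, c_1 = 0, c_2 = 4, c_3 = 2

p(D) = I + 4·D^2 + 2·D^3, i.e. c_0 = 1, c_1 = 0, c_2 = 4, c_3 = 2


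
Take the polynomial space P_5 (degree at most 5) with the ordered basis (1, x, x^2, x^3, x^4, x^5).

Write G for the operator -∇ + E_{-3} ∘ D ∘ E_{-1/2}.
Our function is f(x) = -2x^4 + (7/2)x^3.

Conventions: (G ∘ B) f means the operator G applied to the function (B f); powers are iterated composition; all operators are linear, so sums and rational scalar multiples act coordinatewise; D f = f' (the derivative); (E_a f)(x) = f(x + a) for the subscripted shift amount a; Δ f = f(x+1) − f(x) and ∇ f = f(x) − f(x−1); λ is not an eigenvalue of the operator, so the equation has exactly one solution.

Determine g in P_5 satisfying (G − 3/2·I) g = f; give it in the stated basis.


the result is g(x) = (4/3)x^4 - (7/3)x^3 - 32x^2 + (1396/9)x - 475/6

write g with unknown coordinates in the stated basis and equate coefficients in (G − 3/2·I) g = f
solving from the highest basis element down gives g = (4/3)x^4 - (7/3)x^3 - 32x^2 + (1396/9)x - 475/6
check: G g = -48x^2 + (698/3)x - 475/4
so G g − 3/2·g = -2x^4 + (7/2)x^3 = f ✓


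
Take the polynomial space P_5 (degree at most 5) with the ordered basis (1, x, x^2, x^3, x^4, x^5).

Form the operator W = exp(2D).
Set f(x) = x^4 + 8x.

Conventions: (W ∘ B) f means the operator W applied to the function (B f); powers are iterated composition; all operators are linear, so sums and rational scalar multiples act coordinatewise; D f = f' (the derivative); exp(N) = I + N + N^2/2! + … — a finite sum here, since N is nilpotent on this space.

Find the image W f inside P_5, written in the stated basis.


the image equals g(x) = x^4 + 8x^3 + 24x^2 + 40x + 32

order-1 term: 8x^3 + 16
order-2 term: 24x^2
order-3 term: 32x
order-4 term: 16
the series for exp(2D) f terminates at order 4
exp(2D) f = x^4 + 8x^3 + 24x^2 + 40x + 32


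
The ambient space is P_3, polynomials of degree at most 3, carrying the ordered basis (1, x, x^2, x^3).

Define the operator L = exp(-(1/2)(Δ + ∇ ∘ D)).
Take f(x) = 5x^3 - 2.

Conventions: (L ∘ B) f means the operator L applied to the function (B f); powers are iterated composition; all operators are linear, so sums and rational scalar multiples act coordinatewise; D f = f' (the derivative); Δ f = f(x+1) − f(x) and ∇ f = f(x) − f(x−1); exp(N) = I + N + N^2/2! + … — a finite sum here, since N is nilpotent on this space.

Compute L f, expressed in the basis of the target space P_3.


the result is g(x) = 5x^3 - (15/2)x^2 - (75/4)x + 109/8

order-1 term: -(15/2)x^2 - (45/2)x + 5
order-2 term: (15/4)x + 45/4
order-3 term: -5/8
the series for exp(-(1/2)(Δ + ∇ ∘ D)) f terminates at order 3
exp(-(1/2)(Δ + ∇ ∘ D)) f = 5x^3 - (15/2)x^2 - (75/4)x + 109/8


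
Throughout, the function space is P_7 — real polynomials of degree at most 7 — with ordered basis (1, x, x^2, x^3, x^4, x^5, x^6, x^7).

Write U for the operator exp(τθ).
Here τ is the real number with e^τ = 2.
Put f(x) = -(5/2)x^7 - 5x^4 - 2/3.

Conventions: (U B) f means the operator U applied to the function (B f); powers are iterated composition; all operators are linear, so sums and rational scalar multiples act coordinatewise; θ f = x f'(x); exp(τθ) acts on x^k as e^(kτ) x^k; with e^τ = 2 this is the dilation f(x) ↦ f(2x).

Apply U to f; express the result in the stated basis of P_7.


g(x) = -320x^7 - 80x^4 - 2/3

exp(τθ) x^k = e^(kτ) x^k; with e^τ = 2 this sends x^k to 2^k x^k
x^4 ↦ 16 x^4
x^7 ↦ 128 x^7
applying this coordinatewise to f: exp(τθ) f = -320x^7 - 80x^4 - 2/3


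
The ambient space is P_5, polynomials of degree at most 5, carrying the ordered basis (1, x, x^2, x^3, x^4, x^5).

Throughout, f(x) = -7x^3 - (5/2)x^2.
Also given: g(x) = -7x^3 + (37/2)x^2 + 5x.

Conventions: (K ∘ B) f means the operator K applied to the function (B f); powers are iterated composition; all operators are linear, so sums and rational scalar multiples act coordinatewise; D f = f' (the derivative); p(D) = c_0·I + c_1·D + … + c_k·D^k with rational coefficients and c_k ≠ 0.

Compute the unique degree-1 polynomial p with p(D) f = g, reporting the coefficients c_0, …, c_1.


c_0 = 1, c_1 = -1

D^0 f = -7x^3 - (5/2)x^2
D^1 f = -21x^2 - 5x
matching coefficients of g against c_0 f + c_1 Df + … from the top degree down determines the c_i
solution: c_0 = 1, c_1 = -1


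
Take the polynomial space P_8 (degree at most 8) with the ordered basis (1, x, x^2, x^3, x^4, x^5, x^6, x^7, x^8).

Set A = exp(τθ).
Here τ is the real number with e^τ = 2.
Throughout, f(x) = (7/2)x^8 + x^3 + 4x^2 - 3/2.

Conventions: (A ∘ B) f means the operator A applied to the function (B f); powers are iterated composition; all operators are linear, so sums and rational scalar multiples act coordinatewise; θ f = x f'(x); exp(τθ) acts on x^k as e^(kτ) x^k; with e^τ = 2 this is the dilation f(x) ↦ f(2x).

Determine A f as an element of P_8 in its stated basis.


the image equals g(x) = 896x^8 + 8x^3 + 16x^2 - 3/2

exp(τθ) x^k = e^(kτ) x^k; with e^τ = 2 this sends x^k to 2^k x^k
x^2 ↦ 4 x^2
x^3 ↦ 8 x^3
x^8 ↦ 256 x^8
applying this coordinatewise to f: exp(τθ) f = 896x^8 + 8x^3 + 16x^2 - 3/2


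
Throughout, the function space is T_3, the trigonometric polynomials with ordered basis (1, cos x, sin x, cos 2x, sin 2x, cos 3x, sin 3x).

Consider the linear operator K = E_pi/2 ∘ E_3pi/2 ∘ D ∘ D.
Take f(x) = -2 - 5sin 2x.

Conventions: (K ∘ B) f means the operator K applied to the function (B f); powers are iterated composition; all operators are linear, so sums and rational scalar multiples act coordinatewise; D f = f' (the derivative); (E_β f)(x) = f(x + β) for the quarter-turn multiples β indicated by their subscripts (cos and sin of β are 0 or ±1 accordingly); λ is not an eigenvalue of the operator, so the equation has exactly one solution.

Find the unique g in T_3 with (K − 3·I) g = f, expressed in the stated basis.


write g with unknown coordinates in the stated basis and equate coefficients in (K − 3·I) g = f
solving from the highest basis element down gives g = 2/3 + (5/7)sin 2x
check: K g = -(20/7)sin 2x
so K g − 3·g = -2 - 5sin 2x = f ✓

the image equals g(x) = 2/3 + (5/7)sin 2x


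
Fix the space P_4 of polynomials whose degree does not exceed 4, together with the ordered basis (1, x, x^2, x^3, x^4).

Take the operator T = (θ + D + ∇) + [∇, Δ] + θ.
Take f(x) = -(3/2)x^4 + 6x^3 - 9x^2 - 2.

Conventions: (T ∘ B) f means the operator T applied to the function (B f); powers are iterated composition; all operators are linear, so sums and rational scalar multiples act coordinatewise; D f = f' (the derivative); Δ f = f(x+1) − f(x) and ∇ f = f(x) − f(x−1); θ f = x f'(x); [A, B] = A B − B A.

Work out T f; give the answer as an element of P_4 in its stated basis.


g(x) = -12x^4 + 24x^3 + 9x^2 - 60x + 33/2

θ f = -6x^4 + 18x^3 - 18x^2
D f = -6x^3 + 18x^2 - 18x
∇ f = -6x^3 + 27x^2 - 42x + 33/2
(θ + D + ∇) f = -6x^4 + 6x^3 + 27x^2 - 60x + 33/2
Δ f = -6x^3 + 9x^2 - 6x - 9/2
∇ Δ f = -18x^2 + 36x - 21
∇ f = -6x^3 + 27x^2 - 42x + 33/2
Δ ∇ f = -18x^2 + 36x - 21
[∇, Δ] f = 0
θ f = -6x^4 + 18x^3 - 18x^2
((θ + D + ∇) + [∇, Δ] + θ) f = -12x^4 + 24x^3 + 9x^2 - 60x + 33/2


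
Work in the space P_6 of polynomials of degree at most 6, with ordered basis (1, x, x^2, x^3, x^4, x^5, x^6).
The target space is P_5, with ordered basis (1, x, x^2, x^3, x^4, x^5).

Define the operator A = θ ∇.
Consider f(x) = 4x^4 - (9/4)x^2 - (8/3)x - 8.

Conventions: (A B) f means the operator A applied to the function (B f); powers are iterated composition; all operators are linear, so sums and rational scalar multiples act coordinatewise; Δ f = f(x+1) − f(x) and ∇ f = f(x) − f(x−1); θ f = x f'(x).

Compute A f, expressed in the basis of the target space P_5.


∇ f = 16x^3 - 24x^2 + (23/2)x - 53/12
θ ∇ f = 48x^3 - 48x^2 + (23/2)x

the result is g(x) = 48x^3 - 48x^2 + (23/2)x


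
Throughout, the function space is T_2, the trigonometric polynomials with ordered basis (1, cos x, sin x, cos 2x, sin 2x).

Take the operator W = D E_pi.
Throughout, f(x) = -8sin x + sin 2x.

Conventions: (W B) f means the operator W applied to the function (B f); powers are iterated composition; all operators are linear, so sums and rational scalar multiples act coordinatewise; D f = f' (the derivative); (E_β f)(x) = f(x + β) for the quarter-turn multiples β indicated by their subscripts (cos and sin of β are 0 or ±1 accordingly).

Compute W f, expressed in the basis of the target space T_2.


E_pi f = 8sin x + sin 2x
D E_pi f = 8cos x + 2cos 2x

the image equals g(x) = 8cos x + 2cos 2x


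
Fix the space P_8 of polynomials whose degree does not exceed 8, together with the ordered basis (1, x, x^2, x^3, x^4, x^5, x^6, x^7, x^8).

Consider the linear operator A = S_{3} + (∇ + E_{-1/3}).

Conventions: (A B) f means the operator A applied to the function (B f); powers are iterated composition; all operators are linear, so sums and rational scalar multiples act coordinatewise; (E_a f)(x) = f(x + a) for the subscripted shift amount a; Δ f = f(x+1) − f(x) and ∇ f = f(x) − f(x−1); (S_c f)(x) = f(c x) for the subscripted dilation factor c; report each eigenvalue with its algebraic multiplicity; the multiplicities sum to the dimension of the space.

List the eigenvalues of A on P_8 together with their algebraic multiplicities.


image of 1: 2
image of x: 4x + 2/3
image of x^2: 10x^2 + (4/3)x - 8/9
image of x^3: 28x^3 + 2x^2 - (8/3)x + 26/27
image of x^4: 82x^4 + (8/3)x^3 - (16/3)x^2 + (104/27)x - 80/81
image of x^5: 244x^5 + (10/3)x^4 - (80/9)x^3 + (260/27)x^2 - (400/81)x + 242/243
image of x^6: 730x^6 + 4x^5 - (40/3)x^4 + (520/27)x^3 - (400/27)x^2 + (484/81)x - 728/729
image of x^7: 2188x^7 + (14/3)x^6 - (56/3)x^5 + (910/27)x^4 - (2800/81)x^3 + (1694/81)x^2 - (5096/729)x + 2186/2187
image of x^8: 6562x^8 + (16/3)x^7 - (224/9)x^6 + (1456/27)x^5 - (5600/81)x^4 + (13552/243)x^3 - (20384/729)x^2 + (17488/2187)x - 6560/6561
the matrix is upper triangular; its diagonal is (2, 4, 10, 28, 82, 244, 730, 2188, 6562)
for a triangular matrix the eigenvalues are the diagonal entries, with algebraic multiplicity their repetition count

λ = 2 (multiplicity 1), λ = 4 (multiplicity 1), λ = 10 (multiplicity 1), λ = 28 (multiplicity 1), λ = 82 (multiplicity 1), λ = 244 (multiplicity 1), λ = 730 (multiplicity 1), λ = 2188 (multiplicity 1), λ = 6562 (multiplicity 1)


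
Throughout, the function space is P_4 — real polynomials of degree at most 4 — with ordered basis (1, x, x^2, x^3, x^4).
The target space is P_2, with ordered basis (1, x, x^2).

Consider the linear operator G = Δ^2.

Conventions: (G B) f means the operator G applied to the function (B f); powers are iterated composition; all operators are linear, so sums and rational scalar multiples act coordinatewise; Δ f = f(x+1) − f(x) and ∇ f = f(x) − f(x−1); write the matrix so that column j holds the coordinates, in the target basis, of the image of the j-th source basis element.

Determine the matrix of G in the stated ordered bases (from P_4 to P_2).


image of 1: 0
image of x: 0
image of x^2: 2
image of x^3: 6x + 6
image of x^4: 12x^2 + 24x + 14
each image's coordinates form column j of the matrix

the matrix is [[0, 0, 2, 6, 14]; [0, 0, 0, 6, 24]; [0, 0, 0, 0, 12]] (rows listed top to bottom)


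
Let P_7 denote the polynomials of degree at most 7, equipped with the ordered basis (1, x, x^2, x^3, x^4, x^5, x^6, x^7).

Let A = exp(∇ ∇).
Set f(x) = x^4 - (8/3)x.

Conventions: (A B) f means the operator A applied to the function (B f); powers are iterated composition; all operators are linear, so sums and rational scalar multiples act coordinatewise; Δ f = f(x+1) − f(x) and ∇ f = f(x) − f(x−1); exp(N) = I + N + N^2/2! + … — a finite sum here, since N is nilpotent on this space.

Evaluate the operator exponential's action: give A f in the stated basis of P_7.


order-1 term: 12x^2 - 24x + 14
order-2 term: 12
the series for exp(∇ ∇) f terminates at order 2
exp(∇ ∇) f = x^4 + 12x^2 - (80/3)x + 26

g(x) = x^4 + 12x^2 - (80/3)x + 26


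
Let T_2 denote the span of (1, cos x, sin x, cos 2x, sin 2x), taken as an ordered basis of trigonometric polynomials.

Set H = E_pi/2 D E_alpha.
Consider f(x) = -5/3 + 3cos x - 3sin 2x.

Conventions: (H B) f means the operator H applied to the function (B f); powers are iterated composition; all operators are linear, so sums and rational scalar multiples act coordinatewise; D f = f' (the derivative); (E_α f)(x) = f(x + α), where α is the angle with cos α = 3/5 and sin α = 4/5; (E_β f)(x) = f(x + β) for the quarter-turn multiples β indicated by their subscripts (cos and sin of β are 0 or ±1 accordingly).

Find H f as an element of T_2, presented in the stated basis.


g(x) = -(9/5)cos x + (12/5)sin x - (42/25)cos 2x - (144/25)sin 2x

E_alpha f = -5/3 + (9/5)cos x - (12/5)sin x - (72/25)cos 2x + (21/25)sin 2x
D E_alpha f = -(12/5)cos x - (9/5)sin x + (42/25)cos 2x + (144/25)sin 2x
E_pi/2 D E_alpha f = -(9/5)cos x + (12/5)sin x - (42/25)cos 2x - (144/25)sin 2x


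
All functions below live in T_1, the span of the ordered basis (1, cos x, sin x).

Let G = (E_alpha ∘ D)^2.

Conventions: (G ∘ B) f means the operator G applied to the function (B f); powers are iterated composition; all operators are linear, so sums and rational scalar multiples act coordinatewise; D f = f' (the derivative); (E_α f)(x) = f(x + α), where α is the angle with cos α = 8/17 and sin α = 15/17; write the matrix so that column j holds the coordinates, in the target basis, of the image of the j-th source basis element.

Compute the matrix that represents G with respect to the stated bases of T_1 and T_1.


image of 1: 0
image of cos x: (161/289)cos x + (240/289)sin x
image of sin x: -(240/289)cos x + (161/289)sin x
each image's coordinates form column j of the matrix

the matrix is [[0, 0, 0]; [0, 161/289, -240/289]; [0, 240/289, 161/289]] (rows listed top to bottom)


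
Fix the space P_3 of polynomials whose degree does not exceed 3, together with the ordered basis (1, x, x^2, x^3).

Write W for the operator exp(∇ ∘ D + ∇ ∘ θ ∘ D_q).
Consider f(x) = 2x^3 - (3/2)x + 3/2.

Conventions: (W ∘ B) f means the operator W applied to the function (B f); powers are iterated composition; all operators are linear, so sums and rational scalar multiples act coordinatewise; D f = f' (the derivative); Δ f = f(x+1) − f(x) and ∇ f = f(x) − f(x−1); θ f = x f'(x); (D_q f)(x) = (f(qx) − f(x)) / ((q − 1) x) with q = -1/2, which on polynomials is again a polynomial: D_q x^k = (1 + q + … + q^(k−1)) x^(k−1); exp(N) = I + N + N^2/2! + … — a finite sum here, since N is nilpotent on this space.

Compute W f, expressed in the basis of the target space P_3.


the result is g(x) = 2x^3 + (33/2)x - 15/2

order-1 term: 18x - 9
the series for exp(∇ ∘ D + ∇ ∘ θ ∘ D_q) f terminates at order 1
exp(∇ ∘ D + ∇ ∘ θ ∘ D_q) f = 2x^3 + (33/2)x - 15/2


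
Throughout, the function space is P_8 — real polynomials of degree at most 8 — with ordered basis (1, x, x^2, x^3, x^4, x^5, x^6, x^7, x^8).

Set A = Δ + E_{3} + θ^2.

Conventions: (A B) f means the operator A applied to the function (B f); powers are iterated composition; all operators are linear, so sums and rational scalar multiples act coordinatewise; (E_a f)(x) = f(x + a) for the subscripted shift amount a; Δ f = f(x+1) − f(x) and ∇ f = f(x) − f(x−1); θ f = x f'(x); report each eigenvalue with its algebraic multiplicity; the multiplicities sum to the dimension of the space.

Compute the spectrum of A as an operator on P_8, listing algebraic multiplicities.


image of 1: 1
image of x: 2x + 4
image of x^2: 5x^2 + 8x + 10
image of x^3: 10x^3 + 12x^2 + 30x + 28
image of x^4: 17x^4 + 16x^3 + 60x^2 + 112x + 82
image of x^5: 26x^5 + 20x^4 + 100x^3 + 280x^2 + 410x + 244
image of x^6: 37x^6 + 24x^5 + 150x^4 + 560x^3 + 1230x^2 + 1464x + 730
image of x^7: 50x^7 + 28x^6 + 210x^5 + 980x^4 + 2870x^3 + 5124x^2 + 5110x + 2188
image of x^8: 65x^8 + 32x^7 + 280x^6 + 1568x^5 + 5740x^4 + 13664x^3 + 20440x^2 + 17504x + 6562
the matrix is upper triangular; its diagonal is (1, 2, 5, 10, 17, 26, 37, 50, 65)
for a triangular matrix the eigenvalues are the diagonal entries, with algebraic multiplicity their repetition count

λ = 1 (multiplicity 1), λ = 2 (multiplicity 1), λ = 5 (multiplicity 1), λ = 10 (multiplicity 1), λ = 17 (multiplicity 1), λ = 26 (multiplicity 1), λ = 37 (multiplicity 1), λ = 50 (multiplicity 1), λ = 65 (multiplicity 1)


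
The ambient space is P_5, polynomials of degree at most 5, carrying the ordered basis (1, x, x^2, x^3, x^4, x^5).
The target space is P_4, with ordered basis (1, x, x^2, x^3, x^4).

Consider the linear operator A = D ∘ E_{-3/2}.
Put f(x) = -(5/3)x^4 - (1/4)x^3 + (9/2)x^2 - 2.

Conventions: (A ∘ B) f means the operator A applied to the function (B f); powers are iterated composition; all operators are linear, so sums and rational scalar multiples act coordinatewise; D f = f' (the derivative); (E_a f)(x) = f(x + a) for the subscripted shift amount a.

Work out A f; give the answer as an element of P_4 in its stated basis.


g(x) = -(20/3)x^3 + (117/4)x^2 - (135/4)x + 117/16

E_{-3/2} f = -(5/3)x^4 + (39/4)x^3 - (135/8)x^2 + (117/16)x + 17/32
D E_{-3/2} f = -(20/3)x^3 + (117/4)x^2 - (135/4)x + 117/16


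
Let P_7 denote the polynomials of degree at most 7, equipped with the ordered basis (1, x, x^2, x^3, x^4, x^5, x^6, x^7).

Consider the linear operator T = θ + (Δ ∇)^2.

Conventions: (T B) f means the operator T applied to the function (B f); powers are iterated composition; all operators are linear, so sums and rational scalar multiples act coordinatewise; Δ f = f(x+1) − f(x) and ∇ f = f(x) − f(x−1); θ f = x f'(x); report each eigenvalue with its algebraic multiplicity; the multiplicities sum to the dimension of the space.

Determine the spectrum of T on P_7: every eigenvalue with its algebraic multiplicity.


λ = 0 (multiplicity 1), λ = 1 (multiplicity 1), λ = 2 (multiplicity 1), λ = 3 (multiplicity 1), λ = 4 (multiplicity 1), λ = 5 (multiplicity 1), λ = 6 (multiplicity 1), λ = 7 (multiplicity 1)

image of 1: 0
image of x: x
image of x^2: 2x^2
image of x^3: 3x^3
image of x^4: 4x^4 + 24
image of x^5: 5x^5 + 120x
image of x^6: 6x^6 + 360x^2 + 120
image of x^7: 7x^7 + 840x^3 + 840x
the matrix is upper triangular; its diagonal is (0, 1, 2, 3, 4, 5, 6, 7)
for a triangular matrix the eigenvalues are the diagonal entries, with algebraic multiplicity their repetition count


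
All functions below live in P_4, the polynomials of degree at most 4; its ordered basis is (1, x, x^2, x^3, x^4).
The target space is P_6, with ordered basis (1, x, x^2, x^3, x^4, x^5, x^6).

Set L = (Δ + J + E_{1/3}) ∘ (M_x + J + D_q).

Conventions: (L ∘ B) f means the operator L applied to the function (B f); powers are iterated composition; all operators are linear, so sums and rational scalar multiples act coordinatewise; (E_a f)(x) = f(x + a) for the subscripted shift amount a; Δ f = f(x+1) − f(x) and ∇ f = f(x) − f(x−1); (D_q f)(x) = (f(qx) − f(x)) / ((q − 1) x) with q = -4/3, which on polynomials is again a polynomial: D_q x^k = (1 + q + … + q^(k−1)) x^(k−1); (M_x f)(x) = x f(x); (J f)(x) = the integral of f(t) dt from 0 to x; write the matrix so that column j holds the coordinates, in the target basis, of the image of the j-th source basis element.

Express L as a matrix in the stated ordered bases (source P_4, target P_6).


the matrix is [[8/3, 8/3, 76/81, 155/54, 892/3645]; [2, 5, 37/9, 244/27, 242/81]; [1, 3/2, 31/6, 88/9, 236/27]; [0, 1/2, 4/3, 193/27, 335/27]; [0, 0, 1/3, 5/4, 839/108]; [0, 0, 0, 1/4, 6/5]; [0, 0, 0, 0, 1/5]] (rows listed top to bottom)

image of 1: x^2 + 2x + 8/3
image of x: (1/2)x^3 + (3/2)x^2 + 5x + 8/3
image of x^2: (1/3)x^4 + (4/3)x^3 + (31/6)x^2 + (37/9)x + 76/81
image of x^3: (1/4)x^5 + (5/4)x^4 + (193/27)x^3 + (88/9)x^2 + (244/27)x + 155/54
image of x^4: (1/5)x^6 + (6/5)x^5 + (839/108)x^4 + (335/27)x^3 + (236/27)x^2 + (242/81)x + 892/3645
each image's coordinates form column j of the matrix


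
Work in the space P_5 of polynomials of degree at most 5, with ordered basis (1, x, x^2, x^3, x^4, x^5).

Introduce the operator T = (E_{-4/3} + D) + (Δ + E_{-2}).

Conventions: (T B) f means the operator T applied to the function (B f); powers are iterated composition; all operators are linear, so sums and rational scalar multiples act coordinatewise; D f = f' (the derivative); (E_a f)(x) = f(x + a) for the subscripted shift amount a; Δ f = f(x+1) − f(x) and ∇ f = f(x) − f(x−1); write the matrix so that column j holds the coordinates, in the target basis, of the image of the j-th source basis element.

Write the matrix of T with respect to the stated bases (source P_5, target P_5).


the matrix is [[2, -4/3, 61/9, -253/27, 1633/81, -8557/243]; [0, 2, -8/3, 61/3, -1012/27, 8165/81]; [0, 0, 2, -4, 122/3, -2530/27]; [0, 0, 0, 2, -16/3, 610/9]; [0, 0, 0, 0, 2, -20/3]; [0, 0, 0, 0, 0, 2]] (rows listed top to bottom)

image of 1: 2
image of x: 2x - 4/3
image of x^2: 2x^2 - (8/3)x + 61/9
image of x^3: 2x^3 - 4x^2 + (61/3)x - 253/27
image of x^4: 2x^4 - (16/3)x^3 + (122/3)x^2 - (1012/27)x + 1633/81
image of x^5: 2x^5 - (20/3)x^4 + (610/9)x^3 - (2530/27)x^2 + (8165/81)x - 8557/243
each image's coordinates form column j of the matrix


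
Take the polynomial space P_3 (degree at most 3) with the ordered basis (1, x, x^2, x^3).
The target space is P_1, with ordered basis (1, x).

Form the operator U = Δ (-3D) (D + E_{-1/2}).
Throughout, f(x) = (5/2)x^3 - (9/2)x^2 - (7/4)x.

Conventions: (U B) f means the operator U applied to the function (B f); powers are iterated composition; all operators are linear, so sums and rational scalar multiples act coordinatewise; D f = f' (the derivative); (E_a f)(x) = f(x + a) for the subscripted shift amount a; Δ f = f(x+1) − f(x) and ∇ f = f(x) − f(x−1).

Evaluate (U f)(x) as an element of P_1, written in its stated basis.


D f = (15/2)x^2 - 9x - 7/4
E_{-1/2} f = (5/2)x^3 - (33/4)x^2 + (37/8)x - 9/16
(D + E_{-1/2}) f = (5/2)x^3 - (3/4)x^2 - (35/8)x - 37/16
D (D + E_{-1/2}) f = (15/2)x^2 - (3/2)x - 35/8
(-3D) (D + E_{-1/2}) f = -(45/2)x^2 + (9/2)x + 105/8
Δ (-3D) (D + E_{-1/2}) f = -45x - 18

the result is g(x) = -45x - 18


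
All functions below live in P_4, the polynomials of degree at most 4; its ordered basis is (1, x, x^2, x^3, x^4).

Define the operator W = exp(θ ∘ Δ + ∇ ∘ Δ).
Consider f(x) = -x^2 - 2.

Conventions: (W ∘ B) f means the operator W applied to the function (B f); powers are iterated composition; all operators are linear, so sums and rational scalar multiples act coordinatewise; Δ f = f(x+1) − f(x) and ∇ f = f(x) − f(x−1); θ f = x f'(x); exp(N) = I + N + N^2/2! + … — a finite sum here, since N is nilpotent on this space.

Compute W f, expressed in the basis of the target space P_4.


the image equals g(x) = -x^2 - 2x - 4

order-1 term: -2x - 2
the series for exp(θ ∘ Δ + ∇ ∘ Δ) f terminates at order 1
exp(θ ∘ Δ + ∇ ∘ Δ) f = -x^2 - 2x - 4


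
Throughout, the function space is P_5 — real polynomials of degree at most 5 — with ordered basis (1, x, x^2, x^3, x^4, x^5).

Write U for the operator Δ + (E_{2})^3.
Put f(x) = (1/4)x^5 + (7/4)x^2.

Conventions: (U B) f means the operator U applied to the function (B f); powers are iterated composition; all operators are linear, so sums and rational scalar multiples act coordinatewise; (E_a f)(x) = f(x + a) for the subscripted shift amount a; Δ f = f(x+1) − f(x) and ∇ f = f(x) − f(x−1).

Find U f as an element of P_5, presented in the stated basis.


the image equals g(x) = (1/4)x^5 + (35/4)x^4 + (185/2)x^3 + (2177/4)x^2 + (6583/4)x + 2009

Δ f = (5/4)x^4 + (5/2)x^3 + (5/2)x^2 + (19/4)x + 2
E_{2} f = (1/4)x^5 + (5/2)x^4 + 10x^3 + (87/4)x^2 + 27x + 15
E_{2} E_{2} f = (1/4)x^5 + 5x^4 + 40x^3 + (647/4)x^2 + 334x + 284
E_{2} E_{2} E_{2} f = (1/4)x^5 + (15/2)x^4 + 90x^3 + (2167/4)x^2 + 1641x + 2007
(Δ + (E_{2})^3) f = (1/4)x^5 + (35/4)x^4 + (185/2)x^3 + (2177/4)x^2 + (6583/4)x + 2009


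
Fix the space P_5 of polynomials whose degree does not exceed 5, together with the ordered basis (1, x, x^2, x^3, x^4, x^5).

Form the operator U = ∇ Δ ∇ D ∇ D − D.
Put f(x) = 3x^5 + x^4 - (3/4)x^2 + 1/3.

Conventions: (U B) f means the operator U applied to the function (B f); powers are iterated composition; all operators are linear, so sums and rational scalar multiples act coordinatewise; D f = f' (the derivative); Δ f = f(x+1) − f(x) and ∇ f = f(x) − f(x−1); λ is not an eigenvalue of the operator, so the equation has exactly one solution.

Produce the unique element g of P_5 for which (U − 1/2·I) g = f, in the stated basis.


the result is g(x) = -6x^5 + 58x^4 - 464x^3 + (5571/2)x^2 - 11142x + 66850/3

write g with unknown coordinates in the stated basis and equate coefficients in (U − 1/2·I) g = f
solving from the highest basis element down gives g = -6x^5 + 58x^4 - 464x^3 + (5571/2)x^2 - 11142x + 66850/3
check: U g = 30x^4 - 232x^3 + 1392x^2 - 5571x + 11142
so U g − 1/2·g = 3x^5 + x^4 - (3/4)x^2 + 1/3 = f ✓


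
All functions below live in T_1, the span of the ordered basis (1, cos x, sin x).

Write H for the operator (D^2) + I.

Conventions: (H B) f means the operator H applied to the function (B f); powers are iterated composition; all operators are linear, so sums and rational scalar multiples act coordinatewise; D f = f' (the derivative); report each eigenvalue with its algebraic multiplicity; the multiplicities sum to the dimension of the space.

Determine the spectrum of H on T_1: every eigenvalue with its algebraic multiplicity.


image of 1: 1
image of cos x: 0
image of sin x: 0
the matrix is diagonal; its diagonal is (1, 0, 0)
for a triangular matrix the eigenvalues are the diagonal entries, with algebraic multiplicity their repetition count

λ = 0 (multiplicity 2), λ = 1 (multiplicity 1)


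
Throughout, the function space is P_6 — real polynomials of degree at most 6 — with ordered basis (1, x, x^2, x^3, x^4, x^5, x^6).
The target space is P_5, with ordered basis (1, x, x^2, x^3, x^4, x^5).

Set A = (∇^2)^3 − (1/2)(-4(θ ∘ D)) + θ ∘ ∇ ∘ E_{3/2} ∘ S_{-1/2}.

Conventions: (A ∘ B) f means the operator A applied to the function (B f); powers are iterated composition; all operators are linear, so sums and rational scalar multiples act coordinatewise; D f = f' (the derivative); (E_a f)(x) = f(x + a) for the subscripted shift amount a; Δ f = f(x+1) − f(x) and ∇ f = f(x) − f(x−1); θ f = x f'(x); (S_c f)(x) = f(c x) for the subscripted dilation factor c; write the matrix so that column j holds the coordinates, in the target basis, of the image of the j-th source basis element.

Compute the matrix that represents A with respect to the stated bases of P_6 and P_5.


the matrix is [[0, 0, 0, 0, 0, 0, 720]; [0, 0, 9/2, -3/4, 13/16, -25/32, 363/512]; [0, 0, 0, 45/4, 3/2, -65/32, 75/32]; [0, 0, 0, 0, 99/4, -15/8, 195/64]; [0, 0, 0, 0, 0, 315/8, 15/8]; [0, 0, 0, 0, 0, 0, 1935/32]] (rows listed top to bottom)

image of 1: 0
image of x: 0
image of x^2: (9/2)x
image of x^3: (45/4)x^2 - (3/4)x
image of x^4: (99/4)x^3 + (3/2)x^2 + (13/16)x
image of x^5: (315/8)x^4 - (15/8)x^3 - (65/32)x^2 - (25/32)x
image of x^6: (1935/32)x^5 + (15/8)x^4 + (195/64)x^3 + (75/32)x^2 + (363/512)x + 720
each image's coordinates form column j of the matrix


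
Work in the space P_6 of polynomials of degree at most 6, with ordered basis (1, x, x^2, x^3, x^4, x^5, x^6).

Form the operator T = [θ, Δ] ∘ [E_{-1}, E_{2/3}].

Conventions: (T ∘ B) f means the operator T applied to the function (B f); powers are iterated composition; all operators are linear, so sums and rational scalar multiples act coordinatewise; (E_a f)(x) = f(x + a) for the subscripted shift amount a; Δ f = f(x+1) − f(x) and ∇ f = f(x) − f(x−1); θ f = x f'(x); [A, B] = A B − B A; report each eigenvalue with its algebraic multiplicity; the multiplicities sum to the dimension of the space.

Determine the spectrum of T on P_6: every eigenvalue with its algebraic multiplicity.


image of 1: 0
image of x: 0
image of x^2: 0
image of x^3: 0
image of x^4: 0
image of x^5: 0
image of x^6: 0
the matrix is upper triangular; its diagonal is (0, 0, 0, 0, 0, 0, 0)
for a triangular matrix the eigenvalues are the diagonal entries, with algebraic multiplicity their repetition count

λ = 0 (multiplicity 7)


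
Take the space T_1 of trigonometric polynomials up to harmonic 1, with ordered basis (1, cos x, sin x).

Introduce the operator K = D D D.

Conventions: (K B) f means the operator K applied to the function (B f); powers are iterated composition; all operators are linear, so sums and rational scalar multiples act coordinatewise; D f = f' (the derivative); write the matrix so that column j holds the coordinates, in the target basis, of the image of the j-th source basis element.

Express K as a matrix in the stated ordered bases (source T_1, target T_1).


the matrix is [[0, 0, 0]; [0, 0, -1]; [0, 1, 0]] (rows listed top to bottom)

image of 1: 0
image of cos x: sin x
image of sin x: -cos x
each image's coordinates form column j of the matrix


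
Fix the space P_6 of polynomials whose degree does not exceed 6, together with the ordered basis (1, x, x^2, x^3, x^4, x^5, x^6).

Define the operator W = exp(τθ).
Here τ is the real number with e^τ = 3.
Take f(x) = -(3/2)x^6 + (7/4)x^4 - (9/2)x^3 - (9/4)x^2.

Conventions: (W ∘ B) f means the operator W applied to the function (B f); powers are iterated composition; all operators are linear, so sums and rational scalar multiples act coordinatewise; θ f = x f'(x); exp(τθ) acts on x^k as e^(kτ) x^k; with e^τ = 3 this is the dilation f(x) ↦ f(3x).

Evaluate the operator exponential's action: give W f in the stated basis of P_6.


exp(τθ) x^k = e^(kτ) x^k; with e^τ = 3 this sends x^k to 3^k x^k
x^2 ↦ 9 x^2
x^3 ↦ 27 x^3
x^4 ↦ 81 x^4
x^6 ↦ 729 x^6
applying this coordinatewise to f: exp(τθ) f = -(2187/2)x^6 + (567/4)x^4 - (243/2)x^3 - (81/4)x^2

the result is g(x) = -(2187/2)x^6 + (567/4)x^4 - (243/2)x^3 - (81/4)x^2


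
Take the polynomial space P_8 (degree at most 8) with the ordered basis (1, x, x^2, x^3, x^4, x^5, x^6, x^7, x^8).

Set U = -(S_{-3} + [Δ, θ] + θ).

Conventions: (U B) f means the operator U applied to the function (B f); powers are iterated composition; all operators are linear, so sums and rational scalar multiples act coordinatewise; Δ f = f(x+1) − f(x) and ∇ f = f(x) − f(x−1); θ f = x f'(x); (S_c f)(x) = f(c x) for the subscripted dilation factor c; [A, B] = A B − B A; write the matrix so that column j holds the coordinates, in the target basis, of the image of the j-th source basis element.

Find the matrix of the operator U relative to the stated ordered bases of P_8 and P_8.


image of 1: -1
image of x: 2x - 1
image of x^2: -11x^2 - 2x - 2
image of x^3: 24x^3 - 3x^2 - 6x - 3
image of x^4: -85x^4 - 4x^3 - 12x^2 - 12x - 4
image of x^5: 238x^5 - 5x^4 - 20x^3 - 30x^2 - 20x - 5
image of x^6: -735x^6 - 6x^5 - 30x^4 - 60x^3 - 60x^2 - 30x - 6
image of x^7: 2180x^7 - 7x^6 - 42x^5 - 105x^4 - 140x^3 - 105x^2 - 42x - 7
image of x^8: -6569x^8 - 8x^7 - 56x^6 - 168x^5 - 280x^4 - 280x^3 - 168x^2 - 56x - 8
each image's coordinates form column j of the matrix

the matrix is [[-1, -1, -2, -3, -4, -5, -6, -7, -8]; [0, 2, -2, -6, -12, -20, -30, -42, -56]; [0, 0, -11, -3, -12, -30, -60, -105, -168]; [0, 0, 0, 24, -4, -20, -60, -140, -280]; [0, 0, 0, 0, -85, -5, -30, -105, -280]; [0, 0, 0, 0, 0, 238, -6, -42, -168]; [0, 0, 0, 0, 0, 0, -735, -7, -56]; [0, 0, 0, 0, 0, 0, 0, 2180, -8]; [0, 0, 0, 0, 0, 0, 0, 0, -6569]] (rows listed top to bottom)


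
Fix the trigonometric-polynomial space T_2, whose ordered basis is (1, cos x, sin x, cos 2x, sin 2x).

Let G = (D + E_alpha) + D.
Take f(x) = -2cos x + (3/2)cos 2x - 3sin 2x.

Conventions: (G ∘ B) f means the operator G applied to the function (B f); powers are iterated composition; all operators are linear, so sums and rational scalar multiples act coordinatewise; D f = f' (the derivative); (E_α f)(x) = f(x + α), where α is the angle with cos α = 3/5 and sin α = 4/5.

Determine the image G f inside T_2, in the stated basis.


the result is g(x) = -(6/5)cos x + (28/5)sin x - (153/10)cos 2x - (33/5)sin 2x

D f = 2sin x - 6cos 2x - 3sin 2x
E_alpha f = -(6/5)cos x + (8/5)sin x - (33/10)cos 2x - (3/5)sin 2x
(D + E_alpha) f = -(6/5)cos x + (18/5)sin x - (93/10)cos 2x - (18/5)sin 2x
D f = 2sin x - 6cos 2x - 3sin 2x
((D + E_alpha) + D) f = -(6/5)cos x + (28/5)sin x - (153/10)cos 2x - (33/5)sin 2x


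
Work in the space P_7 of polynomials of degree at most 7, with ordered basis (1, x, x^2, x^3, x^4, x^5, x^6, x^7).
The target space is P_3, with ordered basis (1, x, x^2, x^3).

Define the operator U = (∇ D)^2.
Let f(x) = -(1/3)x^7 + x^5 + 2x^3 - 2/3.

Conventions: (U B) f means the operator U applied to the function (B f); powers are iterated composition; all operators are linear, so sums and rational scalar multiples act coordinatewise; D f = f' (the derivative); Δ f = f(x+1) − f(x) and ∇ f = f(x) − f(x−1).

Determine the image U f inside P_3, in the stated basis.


D f = -(7/3)x^6 + 5x^4 + 6x^2
∇ D f = -14x^5 + 35x^4 - (80/3)x^3 + 5x^2 + 18x - 26/3
D (∇ D) f = -70x^4 + 140x^3 - 80x^2 + 10x + 18
∇ D (∇ D) f = -280x^3 + 840x^2 - 860x + 300

the image equals g(x) = -280x^3 + 840x^2 - 860x + 300


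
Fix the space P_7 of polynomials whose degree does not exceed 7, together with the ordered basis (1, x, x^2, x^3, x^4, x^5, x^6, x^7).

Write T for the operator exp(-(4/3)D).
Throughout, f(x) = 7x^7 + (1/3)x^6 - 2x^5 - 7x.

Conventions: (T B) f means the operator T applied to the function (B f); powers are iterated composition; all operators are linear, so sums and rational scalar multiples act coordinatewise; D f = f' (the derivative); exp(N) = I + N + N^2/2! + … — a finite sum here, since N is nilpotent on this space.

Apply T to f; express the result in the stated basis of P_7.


order-1 term: -(196/3)x^6 - (8/3)x^5 + (40/3)x^4 + 28/3
order-2 term: (784/3)x^5 + (80/9)x^4 - (320/9)x^3
order-3 term: -(15680/27)x^4 - (1280/81)x^3 + (1280/27)x^2
order-4 term: (62720/81)x^3 + (1280/81)x^2 - (2560/81)x
order-5 term: -(50176/81)x^2 - (2048/243)x + 2048/243
order-6 term: (200704/729)x + 4096/2187
order-7 term: -114688/2187
the series for exp(-(4/3)D) f terminates at order 7
exp(-(4/3)D) f = 7x^7 - 65x^6 + (770/3)x^5 - (15080/27)x^4 + (19520/27)x^3 - (45056/81)x^2 + (166417/729)x - 7972/243

the result is g(x) = 7x^7 - 65x^6 + (770/3)x^5 - (15080/27)x^4 + (19520/27)x^3 - (45056/81)x^2 + (166417/729)x - 7972/243


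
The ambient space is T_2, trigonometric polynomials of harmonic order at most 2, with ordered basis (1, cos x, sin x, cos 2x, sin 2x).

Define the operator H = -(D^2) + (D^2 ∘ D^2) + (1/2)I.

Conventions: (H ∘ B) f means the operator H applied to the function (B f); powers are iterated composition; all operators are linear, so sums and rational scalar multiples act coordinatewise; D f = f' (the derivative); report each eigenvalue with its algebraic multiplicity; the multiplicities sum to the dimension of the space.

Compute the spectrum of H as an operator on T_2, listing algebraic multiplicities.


image of 1: 1/2
image of cos x: (5/2)cos x
image of sin x: (5/2)sin x
image of cos 2x: (41/2)cos 2x
image of sin 2x: (41/2)sin 2x
the matrix is diagonal; its diagonal is (1/2, 5/2, 5/2, 41/2, 41/2)
for a triangular matrix the eigenvalues are the diagonal entries, with algebraic multiplicity their repetition count

λ = 1/2 (multiplicity 1), λ = 5/2 (multiplicity 2), λ = 41/2 (multiplicity 2)
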